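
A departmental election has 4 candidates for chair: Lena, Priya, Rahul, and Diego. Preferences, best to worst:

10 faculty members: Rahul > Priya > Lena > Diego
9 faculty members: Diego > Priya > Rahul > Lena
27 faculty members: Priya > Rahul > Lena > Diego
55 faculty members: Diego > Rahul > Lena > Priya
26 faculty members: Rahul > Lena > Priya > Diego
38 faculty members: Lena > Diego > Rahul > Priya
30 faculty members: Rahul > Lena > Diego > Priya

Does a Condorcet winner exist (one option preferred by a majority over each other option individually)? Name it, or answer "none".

Checking pairwise contests:
Rahul beats Lena 157–38.
Lena beats Priya 149–46.
Diego beats Rahul 102–93.
Lena beats Diego 131–64.
Every option loses at least one head-to-head, so there is no Condorcet winner.

none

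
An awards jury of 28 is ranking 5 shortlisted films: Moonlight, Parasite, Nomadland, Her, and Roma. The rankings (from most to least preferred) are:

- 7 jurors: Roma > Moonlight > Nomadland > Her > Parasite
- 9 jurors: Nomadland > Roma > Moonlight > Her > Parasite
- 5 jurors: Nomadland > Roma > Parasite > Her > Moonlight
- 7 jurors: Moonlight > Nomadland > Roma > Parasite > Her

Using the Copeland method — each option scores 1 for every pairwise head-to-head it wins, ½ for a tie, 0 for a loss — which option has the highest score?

Moonlight: beats Parasite and Her; ties Nomadland; loses to Roma → score 2.5.
Parasite: loses to Moonlight, Nomadland, Her, and Roma → score 0.
Nomadland: beats Parasite, Her, and Roma; ties Moonlight → score 3.5.
Her: beats Parasite; loses to Moonlight, Nomadland, and Roma → score 1.
Roma: beats Moonlight, Parasite, and Her; loses to Nomadland → score 3.
Nomadland has the best pairwise record.

Nomadland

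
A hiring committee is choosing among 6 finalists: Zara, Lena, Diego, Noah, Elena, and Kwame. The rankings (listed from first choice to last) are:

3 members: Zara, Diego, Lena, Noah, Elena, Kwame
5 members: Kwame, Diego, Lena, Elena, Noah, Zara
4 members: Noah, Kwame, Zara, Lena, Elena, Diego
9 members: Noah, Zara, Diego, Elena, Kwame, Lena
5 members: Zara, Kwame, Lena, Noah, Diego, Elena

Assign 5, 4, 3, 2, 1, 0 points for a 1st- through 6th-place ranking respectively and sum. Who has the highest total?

Zara: 3·5 + 5·0 + 4·3 + 9·4 + 5·5 = 88
Lena: 3·3 + 5·3 + 4·2 + 9·0 + 5·3 = 47
Diego: 3·4 + 5·4 + 4·0 + 9·3 + 5·1 = 64
Noah: 3·2 + 5·1 + 4·5 + 9·5 + 5·2 = 86
Elena: 3·1 + 5·2 + 4·1 + 9·2 + 5·0 = 35
Kwame: 3·0 + 5·5 + 4·4 + 9·1 + 5·4 = 70
Zara has the highest Borda score (88).

Zara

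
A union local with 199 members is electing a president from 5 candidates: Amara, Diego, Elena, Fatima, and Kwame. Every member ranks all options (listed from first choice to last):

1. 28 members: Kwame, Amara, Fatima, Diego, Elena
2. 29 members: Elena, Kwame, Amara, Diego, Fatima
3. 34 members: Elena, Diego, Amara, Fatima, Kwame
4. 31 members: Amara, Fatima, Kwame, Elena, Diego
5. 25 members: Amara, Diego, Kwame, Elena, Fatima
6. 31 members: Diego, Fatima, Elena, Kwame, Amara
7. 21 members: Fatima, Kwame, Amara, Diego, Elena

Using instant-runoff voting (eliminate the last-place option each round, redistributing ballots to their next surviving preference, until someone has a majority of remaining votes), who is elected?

Amara

Round 1: Amara 56, Diego 31, Elena 63, Fatima 21, Kwame 28. Eliminate Fatima.
Round 2: Amara 56, Diego 31, Elena 63, Kwame 49. Eliminate Diego.
Round 3: Amara 56, Elena 94, Kwame 49. Eliminate Kwame.
Round 4: Amara 105, Elena 94. Amara has a majority.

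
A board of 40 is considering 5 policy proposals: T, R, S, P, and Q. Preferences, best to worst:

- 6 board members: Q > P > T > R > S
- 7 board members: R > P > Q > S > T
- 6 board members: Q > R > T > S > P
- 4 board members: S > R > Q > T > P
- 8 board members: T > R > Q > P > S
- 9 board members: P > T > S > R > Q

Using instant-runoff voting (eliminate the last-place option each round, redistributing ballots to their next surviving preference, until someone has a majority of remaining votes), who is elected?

R

Round 1: T 8, R 7, S 4, P 9, Q 12. Eliminate S.
Round 2: T 8, R 11, P 9, Q 12. Eliminate T.
Round 3: R 19, P 9, Q 12. Eliminate P.
Round 4: R 28, Q 12. R has a majority.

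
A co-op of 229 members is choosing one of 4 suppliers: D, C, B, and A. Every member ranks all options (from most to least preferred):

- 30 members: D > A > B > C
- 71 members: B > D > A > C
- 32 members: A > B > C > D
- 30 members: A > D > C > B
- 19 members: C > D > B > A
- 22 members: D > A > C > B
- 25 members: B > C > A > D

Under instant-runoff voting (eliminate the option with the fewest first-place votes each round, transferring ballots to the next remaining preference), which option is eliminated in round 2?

A

Round 1: D 52, C 19, B 96, A 62. Eliminate C.
Round 2: D 71, B 96, A 62. Eliminate A.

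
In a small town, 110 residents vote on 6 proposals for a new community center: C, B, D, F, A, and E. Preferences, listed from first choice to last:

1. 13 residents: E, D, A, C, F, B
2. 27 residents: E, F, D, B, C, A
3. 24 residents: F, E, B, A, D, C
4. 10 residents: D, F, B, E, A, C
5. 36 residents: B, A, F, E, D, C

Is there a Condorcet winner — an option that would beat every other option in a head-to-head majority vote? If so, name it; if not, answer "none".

F

F vs C: 97–13 for F.
F vs B: 74–36 for F.
F vs D: 87–23 for F.
F vs A: 61–49 for F.
F vs E: 70–40 for F.
F beats every other option head-to-head.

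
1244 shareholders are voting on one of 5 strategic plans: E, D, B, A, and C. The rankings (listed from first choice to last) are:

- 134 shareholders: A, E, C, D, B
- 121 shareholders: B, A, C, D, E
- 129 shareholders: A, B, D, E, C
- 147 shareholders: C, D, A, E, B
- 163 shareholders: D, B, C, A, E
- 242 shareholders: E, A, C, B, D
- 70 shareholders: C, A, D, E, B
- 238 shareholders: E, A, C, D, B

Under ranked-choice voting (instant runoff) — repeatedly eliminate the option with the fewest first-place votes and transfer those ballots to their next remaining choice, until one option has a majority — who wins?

Round 1: E 480, D 163, B 121, A 263, C 217. Eliminate B.
Round 2: E 480, D 163, A 384, C 217. Eliminate D.
Round 3: E 480, A 384, C 380. Eliminate C.
Round 4: E 480, A 764. A has a majority.

A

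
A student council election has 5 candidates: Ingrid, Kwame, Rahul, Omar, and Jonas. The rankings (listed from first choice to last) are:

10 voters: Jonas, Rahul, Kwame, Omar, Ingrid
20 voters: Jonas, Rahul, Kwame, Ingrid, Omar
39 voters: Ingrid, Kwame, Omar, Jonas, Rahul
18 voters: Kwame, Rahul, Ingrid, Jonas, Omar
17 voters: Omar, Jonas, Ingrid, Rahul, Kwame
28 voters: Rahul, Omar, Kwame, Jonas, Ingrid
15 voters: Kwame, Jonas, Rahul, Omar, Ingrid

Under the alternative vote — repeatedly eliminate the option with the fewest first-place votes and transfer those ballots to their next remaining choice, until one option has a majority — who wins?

Kwame

Round 1: Ingrid 39, Kwame 33, Rahul 28, Omar 17, Jonas 30. Eliminate Omar.
Round 2: Ingrid 39, Kwame 33, Rahul 28, Jonas 47. Eliminate Rahul.
Round 3: Ingrid 39, Kwame 61, Jonas 47. Eliminate Ingrid.
Round 4: Kwame 100, Jonas 47. Kwame has a majority.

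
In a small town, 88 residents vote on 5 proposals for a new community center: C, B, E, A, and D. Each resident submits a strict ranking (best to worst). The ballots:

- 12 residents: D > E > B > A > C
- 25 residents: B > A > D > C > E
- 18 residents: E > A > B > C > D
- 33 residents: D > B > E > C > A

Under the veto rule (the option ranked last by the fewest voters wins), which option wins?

Last-place votes: C 12, B 0, E 25, A 33, D 18.
B is ranked last by the fewest voters, so B wins.

B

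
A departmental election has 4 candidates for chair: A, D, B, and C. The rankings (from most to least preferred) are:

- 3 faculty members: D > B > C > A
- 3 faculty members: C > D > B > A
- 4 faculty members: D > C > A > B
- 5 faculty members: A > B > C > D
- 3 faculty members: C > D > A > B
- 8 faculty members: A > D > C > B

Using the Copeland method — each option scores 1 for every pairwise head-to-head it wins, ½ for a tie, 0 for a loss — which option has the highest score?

A: beats B; ties D and C → score 2.
D: beats B and C; ties A → score 2.5.
B: loses to A, D, and C → score 0.
C: beats B; ties A; loses to D → score 1.5.
D has the best pairwise record.

D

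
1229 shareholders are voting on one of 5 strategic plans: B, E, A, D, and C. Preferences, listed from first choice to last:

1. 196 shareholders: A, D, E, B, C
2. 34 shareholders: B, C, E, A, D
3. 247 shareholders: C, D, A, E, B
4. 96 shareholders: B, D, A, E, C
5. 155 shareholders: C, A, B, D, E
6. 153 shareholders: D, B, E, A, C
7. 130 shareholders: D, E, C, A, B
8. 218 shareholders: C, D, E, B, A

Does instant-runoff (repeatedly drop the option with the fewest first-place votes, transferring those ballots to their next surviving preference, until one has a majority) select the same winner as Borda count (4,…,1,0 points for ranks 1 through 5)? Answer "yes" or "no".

no

Instant-runoff — R1 B 130, E 0, A 196, D 283, C 620 (C winner). Winner: C.
Borda — scores: B 1703, E 1935, A 2252, D 3558, C 2842. Winner: D.
The two methods disagree.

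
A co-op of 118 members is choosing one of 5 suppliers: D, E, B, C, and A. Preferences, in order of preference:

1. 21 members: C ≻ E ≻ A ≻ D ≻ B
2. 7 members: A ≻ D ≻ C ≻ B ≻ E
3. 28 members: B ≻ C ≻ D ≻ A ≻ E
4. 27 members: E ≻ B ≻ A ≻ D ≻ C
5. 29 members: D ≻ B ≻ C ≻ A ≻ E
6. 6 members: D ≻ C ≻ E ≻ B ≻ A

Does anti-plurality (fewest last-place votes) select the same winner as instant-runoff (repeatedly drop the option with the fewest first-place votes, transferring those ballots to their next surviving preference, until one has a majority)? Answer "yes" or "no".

yes

Anti-plurality — last-place votes: D 0, E 64, B 21, C 27, A 6. Winner: D.
Instant-runoff — R1 D 35, E 27, B 28, C 21, A 7 (A out); R2 D 42, E 27, B 28, C 21 (C out); R3 D 42, E 48, B 28 (B out); R4 D 70, E 48 (D winner). Winner: D.
The two methods agree.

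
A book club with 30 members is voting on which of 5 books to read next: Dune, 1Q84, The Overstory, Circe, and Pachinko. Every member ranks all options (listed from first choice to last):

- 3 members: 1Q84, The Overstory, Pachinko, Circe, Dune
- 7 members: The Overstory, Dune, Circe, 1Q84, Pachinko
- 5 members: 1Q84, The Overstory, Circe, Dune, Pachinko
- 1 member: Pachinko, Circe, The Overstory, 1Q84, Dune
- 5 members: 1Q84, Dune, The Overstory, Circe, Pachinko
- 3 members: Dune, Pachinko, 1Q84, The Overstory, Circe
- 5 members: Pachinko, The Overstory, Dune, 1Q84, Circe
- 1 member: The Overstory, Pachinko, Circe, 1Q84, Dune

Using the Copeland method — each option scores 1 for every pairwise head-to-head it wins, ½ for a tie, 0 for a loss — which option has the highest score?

1Q84

Dune: beats Circe and Pachinko; ties 1Q84; loses to The Overstory → score 2.5.
1Q84: beats The Overstory, Circe, and Pachinko; ties Dune → score 3.5.
The Overstory: beats Dune, Circe, and Pachinko; loses to 1Q84 → score 3.
Circe: beats Pachinko; loses to Dune, 1Q84, and The Overstory → score 1.
Pachinko: loses to Dune, 1Q84, The Overstory, and Circe → score 0.
1Q84 has the best pairwise record.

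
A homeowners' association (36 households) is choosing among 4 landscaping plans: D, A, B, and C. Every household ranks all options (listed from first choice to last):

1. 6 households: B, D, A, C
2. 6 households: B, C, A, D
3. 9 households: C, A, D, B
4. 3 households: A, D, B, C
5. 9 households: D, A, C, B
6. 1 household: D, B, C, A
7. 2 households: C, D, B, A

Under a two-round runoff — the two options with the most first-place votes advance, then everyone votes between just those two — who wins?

C

Round 1 first-place votes: D 10, A 3, B 12, C 11.
B and C advance.
Runoff: B is preferred to C by 16 voters; C by 20.
C wins the runoff.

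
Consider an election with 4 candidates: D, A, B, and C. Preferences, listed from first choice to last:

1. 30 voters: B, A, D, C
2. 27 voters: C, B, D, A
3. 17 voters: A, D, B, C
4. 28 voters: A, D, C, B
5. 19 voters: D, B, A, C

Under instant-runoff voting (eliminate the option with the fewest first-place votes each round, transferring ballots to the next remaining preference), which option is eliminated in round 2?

C

Round 1: D 19, A 45, B 30, C 27. Eliminate D.
Round 2: A 45, B 49, C 27. Eliminate C.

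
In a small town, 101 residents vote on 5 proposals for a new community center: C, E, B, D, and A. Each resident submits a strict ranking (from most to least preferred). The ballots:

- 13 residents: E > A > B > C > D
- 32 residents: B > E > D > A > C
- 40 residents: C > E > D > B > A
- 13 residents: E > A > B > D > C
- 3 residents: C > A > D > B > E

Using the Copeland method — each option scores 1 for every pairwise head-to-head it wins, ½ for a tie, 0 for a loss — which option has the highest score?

C: beats D; loses to E, B, and A → score 1.
E: beats C, B, D, and A → score 4.
B: beats C, D, and A; loses to E → score 3.
D: beats A; loses to C, E, and B → score 1.
A: beats C; loses to E, B, and D → score 1.
E has the best pairwise record.

E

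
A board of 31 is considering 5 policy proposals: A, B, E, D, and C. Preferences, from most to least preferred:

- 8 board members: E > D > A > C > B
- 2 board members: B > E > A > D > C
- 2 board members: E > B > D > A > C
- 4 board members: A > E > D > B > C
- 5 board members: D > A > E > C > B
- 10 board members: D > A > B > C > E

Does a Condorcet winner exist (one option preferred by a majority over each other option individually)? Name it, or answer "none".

Checking pairwise contests:
D beats A 25–6.
A beats B 27–4.
A beats E 19–12.
E beats D 16–15.
A beats C 31–0.
Every option loses at least one head-to-head, so there is no Condorcet winner.

none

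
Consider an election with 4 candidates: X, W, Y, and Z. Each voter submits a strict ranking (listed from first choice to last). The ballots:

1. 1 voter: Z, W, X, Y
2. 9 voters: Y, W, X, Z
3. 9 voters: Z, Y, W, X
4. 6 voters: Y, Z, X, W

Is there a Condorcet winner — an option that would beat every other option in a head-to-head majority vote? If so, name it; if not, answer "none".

Y vs X: 24–1 for Y.
Y vs W: 24–1 for Y.
Y vs Z: 15–10 for Y.
Y beats every other option head-to-head.

Y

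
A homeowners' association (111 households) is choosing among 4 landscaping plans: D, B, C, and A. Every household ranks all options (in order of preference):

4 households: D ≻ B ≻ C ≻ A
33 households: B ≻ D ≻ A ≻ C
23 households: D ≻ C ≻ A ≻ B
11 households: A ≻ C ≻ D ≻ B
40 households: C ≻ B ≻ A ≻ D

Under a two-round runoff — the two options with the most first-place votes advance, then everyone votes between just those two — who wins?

Round 1 first-place votes: D 27, B 33, C 40, A 11.
C and B advance.
Runoff: C is preferred to B by 74 voters; B by 37.
C wins the runoff.

C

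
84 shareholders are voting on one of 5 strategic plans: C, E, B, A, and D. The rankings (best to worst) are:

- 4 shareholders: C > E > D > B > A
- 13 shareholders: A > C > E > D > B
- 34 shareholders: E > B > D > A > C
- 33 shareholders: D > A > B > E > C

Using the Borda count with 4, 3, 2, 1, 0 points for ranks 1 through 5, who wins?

C: 4·4 + 13·3 + 34·0 + 33·0 = 55
E: 4·3 + 13·2 + 34·4 + 33·1 = 207
B: 4·1 + 13·0 + 34·3 + 33·2 = 172
A: 4·0 + 13·4 + 34·1 + 33·3 = 185
D: 4·2 + 13·1 + 34·2 + 33·4 = 221
D has the highest Borda score (221).

D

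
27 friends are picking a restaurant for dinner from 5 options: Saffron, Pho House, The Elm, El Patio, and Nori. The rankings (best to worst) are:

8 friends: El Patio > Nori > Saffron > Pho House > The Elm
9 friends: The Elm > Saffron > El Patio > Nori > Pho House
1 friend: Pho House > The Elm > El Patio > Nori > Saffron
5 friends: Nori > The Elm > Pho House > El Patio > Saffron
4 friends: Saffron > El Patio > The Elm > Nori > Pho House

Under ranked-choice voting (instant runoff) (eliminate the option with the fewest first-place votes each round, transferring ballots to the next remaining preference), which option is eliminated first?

Pho House

Round 1: Saffron 4, Pho House 1, The Elm 9, El Patio 8, Nori 5. Eliminate Pho House.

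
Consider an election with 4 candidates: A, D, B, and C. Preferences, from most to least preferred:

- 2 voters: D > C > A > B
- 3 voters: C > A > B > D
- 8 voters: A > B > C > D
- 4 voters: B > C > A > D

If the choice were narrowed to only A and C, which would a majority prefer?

C

Voters preferring A to C: 8; preferring C to A: 9.
C wins the head-to-head.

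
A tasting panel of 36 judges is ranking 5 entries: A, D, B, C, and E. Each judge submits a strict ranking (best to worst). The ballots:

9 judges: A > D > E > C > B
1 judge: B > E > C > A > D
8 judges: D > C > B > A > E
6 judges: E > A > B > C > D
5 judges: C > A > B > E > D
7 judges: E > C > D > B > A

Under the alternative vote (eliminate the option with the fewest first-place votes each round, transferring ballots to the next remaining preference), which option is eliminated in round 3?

Round 1: A 9, D 8, B 1, C 5, E 13. Eliminate B.
Round 2: A 9, D 8, C 5, E 14. Eliminate C.
Round 3: A 14, D 8, E 14. Eliminate D.

D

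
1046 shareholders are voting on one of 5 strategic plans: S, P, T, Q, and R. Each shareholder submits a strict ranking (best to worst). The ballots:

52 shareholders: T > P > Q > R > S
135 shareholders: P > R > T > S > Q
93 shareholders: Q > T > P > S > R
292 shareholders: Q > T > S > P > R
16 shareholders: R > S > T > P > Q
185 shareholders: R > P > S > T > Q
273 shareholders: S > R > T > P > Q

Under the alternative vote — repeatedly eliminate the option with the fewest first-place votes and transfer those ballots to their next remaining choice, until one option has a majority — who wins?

R

Round 1: S 273, P 135, T 52, Q 385, R 201. Eliminate T.
Round 2: S 273, P 187, Q 385, R 201. Eliminate P.
Round 3: S 273, Q 437, R 336. Eliminate S.
Round 4: Q 437, R 609. R has a majority.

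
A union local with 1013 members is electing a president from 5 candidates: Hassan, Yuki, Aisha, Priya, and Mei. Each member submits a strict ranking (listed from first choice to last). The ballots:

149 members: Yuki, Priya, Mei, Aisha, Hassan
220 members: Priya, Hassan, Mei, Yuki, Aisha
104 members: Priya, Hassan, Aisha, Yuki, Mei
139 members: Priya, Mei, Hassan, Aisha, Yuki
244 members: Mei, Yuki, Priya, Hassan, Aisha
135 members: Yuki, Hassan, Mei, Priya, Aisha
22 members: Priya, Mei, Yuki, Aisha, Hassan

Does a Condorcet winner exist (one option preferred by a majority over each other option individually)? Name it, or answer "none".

none

Checking pairwise contests:
Yuki beats Hassan 550–463.
Mei beats Yuki 625–388.
Hassan beats Aisha 842–171.
Yuki beats Priya 528–485.
Priya beats Mei 634–379.
Every option loses at least one head-to-head, so there is no Condorcet winner.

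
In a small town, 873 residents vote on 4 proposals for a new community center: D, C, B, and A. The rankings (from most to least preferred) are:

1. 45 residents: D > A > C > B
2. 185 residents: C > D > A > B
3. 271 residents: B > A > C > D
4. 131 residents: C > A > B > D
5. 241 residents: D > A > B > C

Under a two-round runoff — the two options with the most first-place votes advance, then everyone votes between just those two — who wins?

Round 1 first-place votes: D 286, C 316, B 271, A 0.
C and D advance.
Runoff: C is preferred to D by 587 voters; D by 286.
C wins the runoff.

C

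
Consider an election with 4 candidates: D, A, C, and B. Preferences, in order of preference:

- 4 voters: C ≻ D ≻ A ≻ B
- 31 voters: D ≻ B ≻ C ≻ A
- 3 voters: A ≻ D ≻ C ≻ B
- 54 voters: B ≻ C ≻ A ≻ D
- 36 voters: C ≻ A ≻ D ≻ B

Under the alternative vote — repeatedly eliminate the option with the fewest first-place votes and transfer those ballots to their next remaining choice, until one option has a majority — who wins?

Round 1: D 31, A 3, C 40, B 54. Eliminate A.
Round 2: D 34, C 40, B 54. Eliminate D.
Round 3: C 43, B 85. B has a majority.

B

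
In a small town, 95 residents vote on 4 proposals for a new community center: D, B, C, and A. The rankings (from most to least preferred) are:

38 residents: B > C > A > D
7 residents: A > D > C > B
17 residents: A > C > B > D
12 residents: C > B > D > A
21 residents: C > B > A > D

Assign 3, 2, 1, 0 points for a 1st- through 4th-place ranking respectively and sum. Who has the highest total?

D: 38·0 + 7·2 + 17·0 + 12·1 + 21·0 = 26
B: 38·3 + 7·0 + 17·1 + 12·2 + 21·2 = 197
C: 38·2 + 7·1 + 17·2 + 12·3 + 21·3 = 216
A: 38·1 + 7·3 + 17·3 + 12·0 + 21·1 = 131
C has the highest Borda score (216).

C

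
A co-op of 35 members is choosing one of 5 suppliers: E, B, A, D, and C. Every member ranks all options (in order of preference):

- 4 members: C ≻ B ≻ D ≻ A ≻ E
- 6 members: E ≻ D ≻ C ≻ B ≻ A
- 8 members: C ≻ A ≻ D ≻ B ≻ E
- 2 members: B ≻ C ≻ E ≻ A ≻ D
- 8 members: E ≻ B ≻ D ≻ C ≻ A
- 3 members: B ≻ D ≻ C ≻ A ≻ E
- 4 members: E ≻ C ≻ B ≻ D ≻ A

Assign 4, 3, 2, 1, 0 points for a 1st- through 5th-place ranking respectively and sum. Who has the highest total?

C

E: 4·0 + 6·4 + 8·0 + 2·2 + 8·4 + 3·0 + 4·4 = 76
B: 4·3 + 6·1 + 8·1 + 2·4 + 8·3 + 3·4 + 4·2 = 78
A: 4·1 + 6·0 + 8·3 + 2·1 + 8·0 + 3·1 + 4·0 = 33
D: 4·2 + 6·3 + 8·2 + 2·0 + 8·2 + 3·3 + 4·1 = 71
C: 4·4 + 6·2 + 8·4 + 2·3 + 8·1 + 3·2 + 4·3 = 92
C has the highest Borda score (92).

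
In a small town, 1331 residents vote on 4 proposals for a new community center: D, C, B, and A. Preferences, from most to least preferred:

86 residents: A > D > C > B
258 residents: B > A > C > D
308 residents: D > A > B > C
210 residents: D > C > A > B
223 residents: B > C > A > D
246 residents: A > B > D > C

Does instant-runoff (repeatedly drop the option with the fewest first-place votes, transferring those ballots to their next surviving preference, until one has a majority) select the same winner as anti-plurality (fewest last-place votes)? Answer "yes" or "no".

Instant-runoff — R1 D 518, C 0, B 481, A 332 (C out); R2 D 518, B 481, A 332 (A out); R3 D 604, B 727 (B winner). Winner: B.
Anti-plurality — last-place votes: D 481, C 554, B 296, A 0. Winner: A.
The two methods disagree.

no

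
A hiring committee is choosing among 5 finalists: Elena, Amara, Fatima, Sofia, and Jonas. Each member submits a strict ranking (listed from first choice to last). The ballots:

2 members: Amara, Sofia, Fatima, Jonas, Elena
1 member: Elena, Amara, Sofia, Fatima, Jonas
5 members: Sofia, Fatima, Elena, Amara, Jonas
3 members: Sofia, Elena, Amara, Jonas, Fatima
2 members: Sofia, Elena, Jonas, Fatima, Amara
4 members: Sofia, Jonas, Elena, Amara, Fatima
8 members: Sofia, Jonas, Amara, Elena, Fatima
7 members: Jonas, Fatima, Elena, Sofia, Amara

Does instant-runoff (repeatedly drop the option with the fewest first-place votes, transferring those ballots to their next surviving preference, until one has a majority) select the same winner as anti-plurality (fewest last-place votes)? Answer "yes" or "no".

yes

Instant-runoff — R1 Elena 1, Amara 2, Fatima 0, Sofia 22, Jonas 7 (Sofia winner). Winner: Sofia.
Anti-plurality — last-place votes: Elena 2, Amara 9, Fatima 15, Sofia 0, Jonas 6. Winner: Sofia.
The two methods agree.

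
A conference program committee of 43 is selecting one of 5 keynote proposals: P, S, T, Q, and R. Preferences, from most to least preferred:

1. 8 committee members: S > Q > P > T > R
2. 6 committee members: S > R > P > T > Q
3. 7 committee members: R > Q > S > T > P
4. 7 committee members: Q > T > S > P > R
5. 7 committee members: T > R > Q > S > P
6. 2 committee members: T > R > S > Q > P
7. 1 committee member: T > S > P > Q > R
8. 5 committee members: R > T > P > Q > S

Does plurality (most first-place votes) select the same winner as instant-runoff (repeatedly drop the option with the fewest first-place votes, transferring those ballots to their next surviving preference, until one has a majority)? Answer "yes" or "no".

no

Plurality — first-place votes: P 0, S 14, T 10, Q 7, R 12. Winner: S.
Instant-runoff — R1 P 0, S 14, T 10, Q 7, R 12 (P out); R2 S 14, T 10, Q 7, R 12 (Q out); R3 S 14, T 17, R 12 (R out); R4 S 21, T 22 (T winner). Winner: T.
The two methods disagree.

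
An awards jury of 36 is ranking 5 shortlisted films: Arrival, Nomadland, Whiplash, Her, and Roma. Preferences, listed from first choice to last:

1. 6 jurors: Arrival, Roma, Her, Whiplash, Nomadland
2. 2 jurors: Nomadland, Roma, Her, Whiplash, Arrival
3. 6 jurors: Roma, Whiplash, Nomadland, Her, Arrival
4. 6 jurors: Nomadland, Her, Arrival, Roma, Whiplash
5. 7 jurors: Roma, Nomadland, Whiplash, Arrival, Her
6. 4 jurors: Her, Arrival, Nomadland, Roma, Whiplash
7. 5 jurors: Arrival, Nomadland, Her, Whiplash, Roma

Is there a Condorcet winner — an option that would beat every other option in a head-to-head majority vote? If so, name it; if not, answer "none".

Checking pairwise contests:
Nomadland beats Arrival 21–15.
Roma beats Nomadland 19–17.
Arrival beats Whiplash 21–15.
Nomadland beats Her 26–10.
Arrival beats Roma 21–15.
Every option loses at least one head-to-head, so there is no Condorcet winner.

none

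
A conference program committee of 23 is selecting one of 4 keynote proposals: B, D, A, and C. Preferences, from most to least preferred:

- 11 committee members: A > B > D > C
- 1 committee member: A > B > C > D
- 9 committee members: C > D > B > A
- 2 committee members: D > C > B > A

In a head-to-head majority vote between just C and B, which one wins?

B

Voters preferring C to B: 11; preferring B to C: 12.
B wins the head-to-head.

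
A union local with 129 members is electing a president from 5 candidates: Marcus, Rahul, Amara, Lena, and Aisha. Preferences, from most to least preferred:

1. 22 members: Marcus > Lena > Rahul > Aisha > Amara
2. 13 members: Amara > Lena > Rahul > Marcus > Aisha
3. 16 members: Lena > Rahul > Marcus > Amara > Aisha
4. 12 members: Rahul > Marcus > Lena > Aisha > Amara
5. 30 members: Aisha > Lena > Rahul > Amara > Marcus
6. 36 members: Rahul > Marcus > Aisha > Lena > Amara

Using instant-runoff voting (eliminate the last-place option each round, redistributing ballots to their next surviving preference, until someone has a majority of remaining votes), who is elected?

Round 1: Marcus 22, Rahul 48, Amara 13, Lena 16, Aisha 30. Eliminate Amara.
Round 2: Marcus 22, Rahul 48, Lena 29, Aisha 30. Eliminate Marcus.
Round 3: Rahul 48, Lena 51, Aisha 30. Eliminate Aisha.
Round 4: Rahul 48, Lena 81. Lena has a majority.

Lena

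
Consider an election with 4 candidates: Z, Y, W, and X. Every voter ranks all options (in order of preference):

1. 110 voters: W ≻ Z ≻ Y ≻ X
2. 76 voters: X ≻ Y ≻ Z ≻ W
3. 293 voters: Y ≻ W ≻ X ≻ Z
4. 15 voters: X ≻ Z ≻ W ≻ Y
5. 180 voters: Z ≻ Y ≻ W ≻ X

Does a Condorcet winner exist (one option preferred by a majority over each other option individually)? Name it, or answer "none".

Y vs Z: 369–305 for Y.
Y vs W: 549–125 for Y.
Y vs X: 583–91 for Y.
Y beats every other option head-to-head.

Y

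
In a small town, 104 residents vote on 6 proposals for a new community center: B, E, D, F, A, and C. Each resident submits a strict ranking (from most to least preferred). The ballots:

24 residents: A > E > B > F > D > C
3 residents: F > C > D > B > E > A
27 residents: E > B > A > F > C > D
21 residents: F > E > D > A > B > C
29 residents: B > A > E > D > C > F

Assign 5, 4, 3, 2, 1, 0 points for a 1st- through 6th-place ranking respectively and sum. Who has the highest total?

B: 24·3 + 3·2 + 27·4 + 21·1 + 29·5 = 352
E: 24·4 + 3·1 + 27·5 + 21·4 + 29·3 = 405
D: 24·1 + 3·3 + 27·0 + 21·3 + 29·2 = 154
F: 24·2 + 3·5 + 27·2 + 21·5 + 29·0 = 222
A: 24·5 + 3·0 + 27·3 + 21·2 + 29·4 = 359
C: 24·0 + 3·4 + 27·1 + 21·0 + 29·1 = 68
E has the highest Borda score (405).

E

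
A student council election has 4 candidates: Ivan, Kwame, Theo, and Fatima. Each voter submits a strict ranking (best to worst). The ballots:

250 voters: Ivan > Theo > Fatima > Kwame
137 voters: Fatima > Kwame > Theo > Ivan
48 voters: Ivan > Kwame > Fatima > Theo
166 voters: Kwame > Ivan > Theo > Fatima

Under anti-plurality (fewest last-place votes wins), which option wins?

Last-place votes: Ivan 137, Kwame 250, Theo 48, Fatima 166.
Theo is ranked last by the fewest voters, so Theo wins.

Theo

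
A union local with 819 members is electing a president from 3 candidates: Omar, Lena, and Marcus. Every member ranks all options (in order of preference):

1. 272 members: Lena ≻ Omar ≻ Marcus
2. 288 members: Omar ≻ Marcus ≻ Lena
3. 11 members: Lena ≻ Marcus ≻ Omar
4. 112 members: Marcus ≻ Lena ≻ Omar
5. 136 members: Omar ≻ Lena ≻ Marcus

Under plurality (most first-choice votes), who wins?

First-place votes: Omar 424, Lena 283, Marcus 112.
Omar has the most first-place votes.

Omar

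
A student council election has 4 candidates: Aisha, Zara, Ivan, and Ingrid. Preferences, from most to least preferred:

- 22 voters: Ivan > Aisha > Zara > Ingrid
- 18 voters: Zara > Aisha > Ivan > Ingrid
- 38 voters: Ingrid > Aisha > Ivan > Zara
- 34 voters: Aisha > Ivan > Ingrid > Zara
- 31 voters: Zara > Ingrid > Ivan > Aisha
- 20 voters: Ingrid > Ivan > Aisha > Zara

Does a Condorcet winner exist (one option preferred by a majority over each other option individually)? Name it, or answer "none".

Ingrid vs Aisha: 89–74 for Ingrid.
Ingrid vs Zara: 92–71 for Ingrid.
Ingrid vs Ivan: 89–74 for Ingrid.
Ingrid beats every other option head-to-head.

Ingrid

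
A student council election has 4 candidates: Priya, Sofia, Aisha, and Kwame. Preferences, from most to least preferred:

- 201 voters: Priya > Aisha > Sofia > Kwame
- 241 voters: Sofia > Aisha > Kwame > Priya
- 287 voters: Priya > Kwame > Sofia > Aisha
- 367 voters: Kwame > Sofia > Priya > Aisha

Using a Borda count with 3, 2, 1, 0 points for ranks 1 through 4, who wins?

Sofia

Priya: 201·3 + 241·0 + 287·3 + 367·1 = 1831
Sofia: 201·1 + 241·3 + 287·1 + 367·2 = 1945
Aisha: 201·2 + 241·2 + 287·0 + 367·0 = 884
Kwame: 201·0 + 241·1 + 287·2 + 367·3 = 1916
Sofia has the highest Borda score (1945).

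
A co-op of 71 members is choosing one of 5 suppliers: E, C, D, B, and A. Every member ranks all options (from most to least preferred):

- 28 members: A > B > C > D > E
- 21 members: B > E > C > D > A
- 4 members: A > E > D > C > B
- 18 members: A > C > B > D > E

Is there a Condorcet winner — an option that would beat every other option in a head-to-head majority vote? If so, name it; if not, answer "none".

A vs E: 50–21 for A.
A vs C: 50–21 for A.
A vs D: 50–21 for A.
A vs B: 50–21 for A.
A beats every other option head-to-head.

A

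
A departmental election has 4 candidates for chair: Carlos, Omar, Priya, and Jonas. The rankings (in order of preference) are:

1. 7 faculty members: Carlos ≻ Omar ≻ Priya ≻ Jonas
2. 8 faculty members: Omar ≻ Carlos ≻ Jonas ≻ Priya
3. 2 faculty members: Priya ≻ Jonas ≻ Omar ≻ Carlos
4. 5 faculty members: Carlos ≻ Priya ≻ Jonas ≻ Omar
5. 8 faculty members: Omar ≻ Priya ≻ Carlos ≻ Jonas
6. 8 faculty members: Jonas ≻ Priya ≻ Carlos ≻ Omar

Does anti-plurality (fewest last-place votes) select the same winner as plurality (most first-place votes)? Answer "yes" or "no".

Anti-plurality — last-place votes: Carlos 2, Omar 13, Priya 8, Jonas 15. Winner: Carlos.
Plurality — first-place votes: Carlos 12, Omar 16, Priya 2, Jonas 8. Winner: Omar.
The two methods disagree.

no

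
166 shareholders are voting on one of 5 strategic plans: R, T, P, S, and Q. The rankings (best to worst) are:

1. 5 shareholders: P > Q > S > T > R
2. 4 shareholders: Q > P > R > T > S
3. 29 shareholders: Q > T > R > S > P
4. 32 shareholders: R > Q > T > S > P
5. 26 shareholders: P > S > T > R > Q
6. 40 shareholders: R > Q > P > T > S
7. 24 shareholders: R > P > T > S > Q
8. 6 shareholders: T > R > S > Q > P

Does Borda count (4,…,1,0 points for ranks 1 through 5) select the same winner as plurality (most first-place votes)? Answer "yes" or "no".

Borda — scores: R 494, T 324, P 288, S 185, Q 369. Winner: R.
Plurality — first-place votes: R 96, T 6, P 31, S 0, Q 33. Winner: R.
The two methods agree.

yes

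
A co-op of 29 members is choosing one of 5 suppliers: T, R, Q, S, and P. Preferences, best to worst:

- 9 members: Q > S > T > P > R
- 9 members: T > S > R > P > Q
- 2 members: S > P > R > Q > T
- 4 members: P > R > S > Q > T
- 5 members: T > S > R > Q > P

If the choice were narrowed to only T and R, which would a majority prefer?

Voters preferring T to R: 23; preferring R to T: 6.
T wins the head-to-head.

T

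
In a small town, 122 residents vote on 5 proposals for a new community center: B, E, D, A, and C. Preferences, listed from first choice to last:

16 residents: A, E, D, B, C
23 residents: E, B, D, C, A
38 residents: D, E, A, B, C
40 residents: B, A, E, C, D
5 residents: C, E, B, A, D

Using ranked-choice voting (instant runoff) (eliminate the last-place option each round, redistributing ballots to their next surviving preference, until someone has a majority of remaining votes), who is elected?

E

Round 1: B 40, E 23, D 38, A 16, C 5. Eliminate C.
Round 2: B 40, E 28, D 38, A 16. Eliminate A.
Round 3: B 40, E 44, D 38. Eliminate D.
Round 4: B 40, E 82. E has a majority.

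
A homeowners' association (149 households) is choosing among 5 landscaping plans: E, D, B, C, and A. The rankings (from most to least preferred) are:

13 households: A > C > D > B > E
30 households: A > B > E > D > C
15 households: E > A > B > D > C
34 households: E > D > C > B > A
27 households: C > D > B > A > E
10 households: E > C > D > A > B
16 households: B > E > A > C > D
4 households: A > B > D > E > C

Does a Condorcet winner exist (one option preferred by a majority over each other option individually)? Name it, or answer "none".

none

Checking pairwise contests:
B beats E 90–59.
E beats D 105–44.
D beats B 84–65.
E beats C 109–40.
E beats A 75–74.
Every option loses at least one head-to-head, so there is no Condorcet winner.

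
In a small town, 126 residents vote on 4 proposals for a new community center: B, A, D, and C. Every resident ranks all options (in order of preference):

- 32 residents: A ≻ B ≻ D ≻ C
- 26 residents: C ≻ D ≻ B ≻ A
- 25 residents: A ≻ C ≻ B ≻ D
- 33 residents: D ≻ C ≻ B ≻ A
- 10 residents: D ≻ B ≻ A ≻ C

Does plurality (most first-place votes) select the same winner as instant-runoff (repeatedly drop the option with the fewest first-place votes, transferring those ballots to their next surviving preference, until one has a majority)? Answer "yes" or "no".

no

Plurality — first-place votes: B 0, A 57, D 43, C 26. Winner: A.
Instant-runoff — R1 B 0, A 57, D 43, C 26 (B out); R2 A 57, D 43, C 26 (C out); R3 A 57, D 69 (D winner). Winner: D.
The two methods disagree.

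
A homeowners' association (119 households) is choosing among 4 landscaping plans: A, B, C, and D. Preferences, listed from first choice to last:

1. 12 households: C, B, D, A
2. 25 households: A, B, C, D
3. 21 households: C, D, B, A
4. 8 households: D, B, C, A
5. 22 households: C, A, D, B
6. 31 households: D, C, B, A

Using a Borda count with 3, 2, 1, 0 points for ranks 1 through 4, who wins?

C

A: 12·0 + 25·3 + 21·0 + 8·0 + 22·2 + 31·0 = 119
B: 12·2 + 25·2 + 21·1 + 8·2 + 22·0 + 31·1 = 142
C: 12·3 + 25·1 + 21·3 + 8·1 + 22·3 + 31·2 = 260
D: 12·1 + 25·0 + 21·2 + 8·3 + 22·1 + 31·3 = 193
C has the highest Borda score (260).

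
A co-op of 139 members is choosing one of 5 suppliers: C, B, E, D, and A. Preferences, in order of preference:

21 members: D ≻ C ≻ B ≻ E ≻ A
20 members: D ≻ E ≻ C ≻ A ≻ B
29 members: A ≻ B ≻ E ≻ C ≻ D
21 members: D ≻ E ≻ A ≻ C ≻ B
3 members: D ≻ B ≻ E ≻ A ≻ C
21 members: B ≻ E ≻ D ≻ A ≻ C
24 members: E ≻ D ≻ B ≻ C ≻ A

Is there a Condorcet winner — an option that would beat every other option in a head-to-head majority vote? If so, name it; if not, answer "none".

none

Checking pairwise contests:
B beats C 77–62.
D beats B 89–50.
B beats E 74–65.
E beats D 74–65.
E beats A 110–29.
Every option loses at least one head-to-head, so there is no Condorcet winner.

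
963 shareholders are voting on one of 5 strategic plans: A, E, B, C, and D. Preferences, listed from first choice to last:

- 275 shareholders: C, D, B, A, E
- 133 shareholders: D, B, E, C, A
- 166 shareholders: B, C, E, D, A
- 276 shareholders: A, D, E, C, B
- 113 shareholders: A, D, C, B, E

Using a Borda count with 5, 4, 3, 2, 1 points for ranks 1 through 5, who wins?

A: 275·2 + 133·1 + 166·1 + 276·5 + 113·5 = 2794
E: 275·1 + 133·3 + 166·3 + 276·3 + 113·1 = 2113
B: 275·3 + 133·4 + 166·5 + 276·1 + 113·2 = 2689
C: 275·5 + 133·2 + 166·4 + 276·2 + 113·3 = 3196
D: 275·4 + 133·5 + 166·2 + 276·4 + 113·4 = 3653
D has the highest Borda score (3653).

D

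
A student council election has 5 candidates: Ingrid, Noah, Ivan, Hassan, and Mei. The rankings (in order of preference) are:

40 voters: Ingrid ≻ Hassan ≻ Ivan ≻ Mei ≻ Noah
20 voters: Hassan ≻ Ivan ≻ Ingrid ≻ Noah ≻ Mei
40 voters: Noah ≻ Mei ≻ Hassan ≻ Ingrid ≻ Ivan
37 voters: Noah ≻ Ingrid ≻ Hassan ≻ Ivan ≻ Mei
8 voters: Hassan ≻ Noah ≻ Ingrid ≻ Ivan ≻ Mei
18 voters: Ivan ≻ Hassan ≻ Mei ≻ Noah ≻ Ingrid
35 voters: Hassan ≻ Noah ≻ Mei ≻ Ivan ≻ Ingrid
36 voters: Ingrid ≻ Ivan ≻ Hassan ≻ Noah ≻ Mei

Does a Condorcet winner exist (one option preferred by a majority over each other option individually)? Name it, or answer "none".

Hassan

Hassan vs Ingrid: 121–113 for Hassan.
Hassan vs Noah: 157–77 for Hassan.
Hassan vs Ivan: 180–54 for Hassan.
Hassan vs Mei: 194–40 for Hassan.
Hassan beats every other option head-to-head.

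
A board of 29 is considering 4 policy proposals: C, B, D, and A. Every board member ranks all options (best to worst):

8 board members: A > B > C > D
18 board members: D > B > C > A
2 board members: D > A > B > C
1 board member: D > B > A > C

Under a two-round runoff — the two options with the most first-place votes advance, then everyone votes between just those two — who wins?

D

Round 1 first-place votes: C 0, B 0, D 21, A 8.
D and A advance.
Runoff: D is preferred to A by 21 voters; A by 8.
D wins the runoff.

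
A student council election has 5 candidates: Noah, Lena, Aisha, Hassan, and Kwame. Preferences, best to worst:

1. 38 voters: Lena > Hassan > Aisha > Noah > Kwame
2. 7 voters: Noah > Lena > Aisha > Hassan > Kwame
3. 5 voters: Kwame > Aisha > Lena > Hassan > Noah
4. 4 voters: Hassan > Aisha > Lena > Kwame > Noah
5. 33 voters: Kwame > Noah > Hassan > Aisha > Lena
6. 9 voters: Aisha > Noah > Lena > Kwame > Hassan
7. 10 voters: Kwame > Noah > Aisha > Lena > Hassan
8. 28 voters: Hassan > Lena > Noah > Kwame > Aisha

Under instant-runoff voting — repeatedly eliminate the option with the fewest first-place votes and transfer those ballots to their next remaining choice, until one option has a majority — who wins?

Round 1: Noah 7, Lena 38, Aisha 9, Hassan 32, Kwame 48. Eliminate Noah.
Round 2: Lena 45, Aisha 9, Hassan 32, Kwame 48. Eliminate Aisha.
Round 3: Lena 54, Hassan 32, Kwame 48. Eliminate Hassan.
Round 4: Lena 86, Kwame 48. Lena has a majority.

Lena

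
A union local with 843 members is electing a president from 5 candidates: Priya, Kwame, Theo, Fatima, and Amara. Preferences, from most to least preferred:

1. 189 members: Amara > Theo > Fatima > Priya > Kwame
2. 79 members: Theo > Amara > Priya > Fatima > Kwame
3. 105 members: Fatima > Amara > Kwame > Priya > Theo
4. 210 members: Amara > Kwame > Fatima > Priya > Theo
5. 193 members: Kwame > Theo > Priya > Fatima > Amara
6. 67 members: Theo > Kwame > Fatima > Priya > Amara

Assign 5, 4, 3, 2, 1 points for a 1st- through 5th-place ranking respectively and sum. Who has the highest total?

Priya: 189·2 + 79·3 + 105·2 + 210·2 + 193·3 + 67·2 = 1958
Kwame: 189·1 + 79·1 + 105·3 + 210·4 + 193·5 + 67·4 = 2656
Theo: 189·4 + 79·5 + 105·1 + 210·1 + 193·4 + 67·5 = 2573
Fatima: 189·3 + 79·2 + 105·5 + 210·3 + 193·2 + 67·3 = 2467
Amara: 189·5 + 79·4 + 105·4 + 210·5 + 193·1 + 67·1 = 2991
Amara has the highest Borda score (2991).

Amara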